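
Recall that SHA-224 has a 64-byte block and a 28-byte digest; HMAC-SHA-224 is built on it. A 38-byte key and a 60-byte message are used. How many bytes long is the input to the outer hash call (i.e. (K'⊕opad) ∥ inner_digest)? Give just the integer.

Key is 38 ≤ 64 bytes, zero-padded: |K'| = 64.
Outer input = (K'⊕opad) ∥ H(inner) → 64 + 28 = 92 bytes.

92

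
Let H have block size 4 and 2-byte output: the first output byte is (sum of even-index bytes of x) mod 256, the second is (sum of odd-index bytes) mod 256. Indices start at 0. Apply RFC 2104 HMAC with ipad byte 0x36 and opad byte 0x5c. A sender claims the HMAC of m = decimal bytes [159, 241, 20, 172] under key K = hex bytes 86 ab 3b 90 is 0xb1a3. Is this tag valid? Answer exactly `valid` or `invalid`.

Key hex bytes 86 ab 3b 90 is exactly B = 4 bytes: K' = 86 ab 3b 90.
K' ⊕ ipad = b0 9d 0d a6; K' ⊕ opad = da f7 67 cc.
Inner hash: even-index sum = 368 mod 256 = 112; odd-index sum = 736 mod 256 = 224 → 70 e0.
Outer hash (recomputed tag): even-index sum = 433 mod 256 = 177; odd-index sum = 675 mod 256 = 163 → b1 a3.
Recomputed tag = b1a3; claimed = b1a3 → match.

valid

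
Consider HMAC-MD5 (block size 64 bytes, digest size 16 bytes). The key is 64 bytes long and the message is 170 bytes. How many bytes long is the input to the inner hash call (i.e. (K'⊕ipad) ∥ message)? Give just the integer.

Key is 64 ≤ 64 bytes, zero-padded: |K'| = 64.
Inner input = (K'⊕ipad) ∥ m → 64 + 170 = 234 bytes.

234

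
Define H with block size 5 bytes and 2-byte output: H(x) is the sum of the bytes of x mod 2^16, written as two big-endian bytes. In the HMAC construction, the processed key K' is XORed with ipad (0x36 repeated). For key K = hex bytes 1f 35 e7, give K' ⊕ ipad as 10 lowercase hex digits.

Key hex bytes 1f 35 e7 is 3 bytes ≤ B = 5; zero-pad to 5 bytes: K' = 1f 35 e7 00 00.
XOR each byte with 0x36: 1f⊕36=29, 35⊕36=03, e7⊕36=d1, 00⊕36=36, 00⊕36=36.

2903d13636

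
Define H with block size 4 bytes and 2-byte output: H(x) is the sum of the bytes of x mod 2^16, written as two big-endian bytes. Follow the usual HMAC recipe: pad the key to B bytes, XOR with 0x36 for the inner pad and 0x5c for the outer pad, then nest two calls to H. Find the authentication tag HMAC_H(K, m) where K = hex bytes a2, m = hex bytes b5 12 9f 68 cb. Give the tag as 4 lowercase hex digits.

Key hex bytes a2 is 1 byte ≤ B = 4; zero-pad to 4 bytes: K' = a2 00 00 00.
K' ⊕ ipad = 94 36 36 36.  K' ⊕ opad = fe 5c 5c 5c.
Inner input = (K'⊕ipad) ∥ m = 94 36 36 36 ∥ b5 12 9f 68 cb.
Inner hash: sum = 148+54+54+54+181+18+159+104+203 = 975 → 03 cf.
Outer input = (K'⊕opad) ∥ inner = fe 5c 5c 5c ∥ 03 cf.
Outer hash (tag): sum = 254+92+92+92+3+207 = 740 → 02 e4.

02e4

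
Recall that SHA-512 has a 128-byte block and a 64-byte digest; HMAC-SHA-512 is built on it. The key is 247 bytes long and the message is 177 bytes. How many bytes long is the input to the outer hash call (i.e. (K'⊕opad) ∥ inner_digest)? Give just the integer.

Key is 247 > 128 bytes, so it is hashed to 64 bytes then zero-padded to 128: |K'| = 128.
Outer input = (K'⊕opad) ∥ H(inner) → 128 + 64 = 192 bytes.

192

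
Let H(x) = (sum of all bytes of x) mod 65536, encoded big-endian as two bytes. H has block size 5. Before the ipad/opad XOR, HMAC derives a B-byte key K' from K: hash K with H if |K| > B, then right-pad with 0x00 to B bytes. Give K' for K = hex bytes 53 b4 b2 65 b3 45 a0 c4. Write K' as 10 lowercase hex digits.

|K| = 8 > B = 5, so first hash the key.
H(K): sum = 83+180+178+101+179+69+160+196 = 1146 → 04 7a.
Zero-pad H(K) = 04 7a to 5 bytes: K' = 04 7a 00 00 00.

047a000000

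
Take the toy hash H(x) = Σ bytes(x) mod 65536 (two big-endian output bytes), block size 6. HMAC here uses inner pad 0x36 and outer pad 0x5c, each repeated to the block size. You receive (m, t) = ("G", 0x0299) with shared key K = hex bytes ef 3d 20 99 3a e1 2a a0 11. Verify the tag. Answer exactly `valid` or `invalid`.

valid

Key hex bytes ef 3d 20 99 3a e1 2a a0 11 is 9 bytes > B = 6, so hash it first: H(key) = 03 db, then zero-pad to 6 bytes: K' = 03 db 00 00 00 00.
K' ⊕ ipad = 35 ed 36 36 36 36; K' ⊕ opad = 5f 87 5c 5c 5c 5c.
Inner hash: sum = 53+237+54+54+54+54+71 = 577 → 02 41.
Outer hash (recomputed tag): sum = 95+135+92+92+92+92+2+65 = 665 → 02 99.
Recomputed tag = 0299; claimed = 0299 → match.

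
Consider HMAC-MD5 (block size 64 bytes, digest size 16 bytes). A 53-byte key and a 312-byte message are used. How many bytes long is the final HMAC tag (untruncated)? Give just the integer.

The tag is one MD5 digest: 16 bytes.

16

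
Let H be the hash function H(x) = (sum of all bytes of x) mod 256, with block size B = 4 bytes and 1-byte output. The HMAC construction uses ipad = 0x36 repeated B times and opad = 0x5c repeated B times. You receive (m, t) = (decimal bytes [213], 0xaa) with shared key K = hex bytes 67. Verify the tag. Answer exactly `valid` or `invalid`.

Key hex bytes 67 is 1 byte ≤ B = 4; zero-pad to 4 bytes: K' = 67 00 00 00.
K' ⊕ ipad = 51 36 36 36; K' ⊕ opad = 3b 5c 5c 5c.
Inner hash: sum = 81+54+54+54+213 = 456; mod 256 = 200 → c8.
Outer hash (recomputed tag): sum = 59+92+92+92+200 = 535; mod 256 = 23 → 17.
Recomputed tag = 17; claimed = aa → mismatch.

invalid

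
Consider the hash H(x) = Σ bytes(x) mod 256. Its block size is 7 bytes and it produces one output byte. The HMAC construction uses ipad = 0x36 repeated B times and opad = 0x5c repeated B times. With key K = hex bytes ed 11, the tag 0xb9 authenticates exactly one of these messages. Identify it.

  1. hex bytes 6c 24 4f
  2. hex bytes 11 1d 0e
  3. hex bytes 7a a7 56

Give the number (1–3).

1

Key hex bytes ed 11 is 2 bytes ≤ B = 7; zero-pad to 7 bytes: K' = ed 11 00 00 00 00 00.
K' ⊕ ipad = db 27 36 36 36 36 36; K' ⊕ opad = b1 4d 5c 5c 5c 5c 5c.
m1: inner = H(db 27 36 36 36 36 36 6c 24 4f) = ef; tag = H(b1 4d 5c 5c 5c 5c 5c ef) = b9 ← matches
m2: inner = H(db 27 36 36 36 36 36 11 1d 0e) = 4c; tag = H(b1 4d 5c 5c 5c 5c 5c 4c) = 16
m3: inner = H(db 27 36 36 36 36 36 7a a7 56) = 87; tag = H(b1 4d 5c 5c 5c 5c 5c 87) = 51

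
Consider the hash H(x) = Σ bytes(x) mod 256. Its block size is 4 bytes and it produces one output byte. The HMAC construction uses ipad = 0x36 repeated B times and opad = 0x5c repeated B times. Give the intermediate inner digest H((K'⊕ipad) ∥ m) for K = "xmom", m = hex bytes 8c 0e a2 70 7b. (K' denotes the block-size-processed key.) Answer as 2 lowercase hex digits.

Key "xmom" = 78 6d 6f 6d is exactly B = 4 bytes: K' = 78 6d 6f 6d.
K' ⊕ ipad = 4e 5b 59 5b.
Inner input = 4e 5b 59 5b ∥ 8c 0e a2 70 7b.
Inner hash: sum = 78+91+89+91+140+14+162+112+123 = 900; mod 256 = 132 → 84.

84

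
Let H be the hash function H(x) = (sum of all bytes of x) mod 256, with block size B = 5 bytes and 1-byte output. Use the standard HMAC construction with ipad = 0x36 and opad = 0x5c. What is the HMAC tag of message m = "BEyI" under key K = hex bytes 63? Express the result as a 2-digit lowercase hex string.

Key hex bytes 63 is 1 byte ≤ B = 5; zero-pad to 5 bytes: K' = 63 00 00 00 00.
K' ⊕ ipad = 55 36 36 36 36.  K' ⊕ opad = 3f 5c 5c 5c 5c.
Inner input = (K'⊕ipad) ∥ m = 55 36 36 36 36 ∥ 42 45 79 49.
Inner hash: sum = 85+54+54+54+54+66+69+121+73 = 630; mod 256 = 118 → 76.
Outer input = (K'⊕opad) ∥ inner = 3f 5c 5c 5c 5c ∥ 76.
Outer hash (tag): sum = 63+92+92+92+92+118 = 549; mod 256 = 37 → 25.

25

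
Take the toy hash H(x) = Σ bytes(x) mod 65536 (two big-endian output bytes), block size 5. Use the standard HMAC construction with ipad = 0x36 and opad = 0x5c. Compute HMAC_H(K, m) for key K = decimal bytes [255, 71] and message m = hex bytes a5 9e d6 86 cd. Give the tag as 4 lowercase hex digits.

021f

Key decimal bytes [255, 71] = ff 47 is 2 bytes ≤ B = 5; zero-pad to 5 bytes: K' = ff 47 00 00 00.
K' ⊕ ipad = c9 71 36 36 36.  K' ⊕ opad = a3 1b 5c 5c 5c.
Inner input = (K'⊕ipad) ∥ m = c9 71 36 36 36 ∥ a5 9e d6 86 cd.
Inner hash: sum = 201+113+54+54+54+165+158+214+134+205 = 1352 → 05 48.
Outer input = (K'⊕opad) ∥ inner = a3 1b 5c 5c 5c ∥ 05 48.
Outer hash (tag): sum = 163+27+92+92+92+5+72 = 543 → 02 1f.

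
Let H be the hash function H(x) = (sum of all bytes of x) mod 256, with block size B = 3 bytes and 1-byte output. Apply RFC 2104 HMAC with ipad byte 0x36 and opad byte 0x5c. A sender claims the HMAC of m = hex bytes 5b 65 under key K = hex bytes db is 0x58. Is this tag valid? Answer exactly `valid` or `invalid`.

Key hex bytes db is 1 byte ≤ B = 3; zero-pad to 3 bytes: K' = db 00 00.
K' ⊕ ipad = ed 36 36; K' ⊕ opad = 87 5c 5c.
Inner hash: sum = 237+54+54+91+101 = 537; mod 256 = 25 → 19.
Outer hash (recomputed tag): sum = 135+92+92+25 = 344; mod 256 = 88 → 58.
Recomputed tag = 58; claimed = 58 → match.

valid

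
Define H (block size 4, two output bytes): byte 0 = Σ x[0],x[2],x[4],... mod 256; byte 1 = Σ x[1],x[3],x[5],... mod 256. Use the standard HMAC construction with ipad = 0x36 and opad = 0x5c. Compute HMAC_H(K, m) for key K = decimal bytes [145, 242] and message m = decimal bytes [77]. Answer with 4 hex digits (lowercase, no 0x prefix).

5304

Key decimal bytes [145, 242] = 91 f2 is 2 bytes ≤ B = 4; zero-pad to 4 bytes: K' = 91 f2 00 00.
K' ⊕ ipad = a7 c4 36 36.  K' ⊕ opad = cd ae 5c 5c.
Inner input = (K'⊕ipad) ∥ m = a7 c4 36 36 ∥ 4d.
Inner hash: even-index sum = 298 mod 256 = 42; odd-index sum = 250 mod 256 = 250 → 2a fa.
Outer input = (K'⊕opad) ∥ inner = cd ae 5c 5c ∥ 2a fa.
Outer hash (tag): even-index sum = 339 mod 256 = 83; odd-index sum = 516 mod 256 = 4 → 53 04.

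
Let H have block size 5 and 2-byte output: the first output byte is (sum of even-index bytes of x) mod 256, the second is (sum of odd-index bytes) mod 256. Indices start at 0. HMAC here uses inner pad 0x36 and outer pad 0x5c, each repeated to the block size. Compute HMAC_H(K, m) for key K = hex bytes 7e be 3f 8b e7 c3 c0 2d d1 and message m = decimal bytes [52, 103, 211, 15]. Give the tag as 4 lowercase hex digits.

6da6

Key hex bytes 7e be 3f 8b e7 c3 c0 2d d1 is 9 bytes > B = 5, so hash it first: H(key) = 35 39, then zero-pad to 5 bytes: K' = 35 39 00 00 00.
K' ⊕ ipad = 03 0f 36 36 36.  K' ⊕ opad = 69 65 5c 5c 5c.
Inner input = (K'⊕ipad) ∥ m = 03 0f 36 36 36 ∥ 34 67 d3 0f.
Inner hash: even-index sum = 229 mod 256 = 229; odd-index sum = 332 mod 256 = 76 → e5 4c.
Outer input = (K'⊕opad) ∥ inner = 69 65 5c 5c 5c ∥ e5 4c.
Outer hash (tag): even-index sum = 365 mod 256 = 109; odd-index sum = 422 mod 256 = 166 → 6d a6.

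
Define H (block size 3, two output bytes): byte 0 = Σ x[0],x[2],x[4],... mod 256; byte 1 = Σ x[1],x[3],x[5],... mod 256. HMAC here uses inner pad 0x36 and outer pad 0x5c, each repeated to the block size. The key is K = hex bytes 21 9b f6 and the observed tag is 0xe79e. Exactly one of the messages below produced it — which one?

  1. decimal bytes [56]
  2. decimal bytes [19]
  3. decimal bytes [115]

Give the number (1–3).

2

Key hex bytes 21 9b f6 is exactly B = 3 bytes: K' = 21 9b f6.
K' ⊕ ipad = 17 ad c0; K' ⊕ opad = 7d c7 aa.
m1: inner = H(17 ad c0 38) = d7 e5; tag = H(7d c7 aa d7 e5) = 0c9e
m2: inner = H(17 ad c0 13) = d7 c0; tag = H(7d c7 aa d7 c0) = e79e ← matches
m3: inner = H(17 ad c0 73) = d7 20; tag = H(7d c7 aa d7 20) = 479e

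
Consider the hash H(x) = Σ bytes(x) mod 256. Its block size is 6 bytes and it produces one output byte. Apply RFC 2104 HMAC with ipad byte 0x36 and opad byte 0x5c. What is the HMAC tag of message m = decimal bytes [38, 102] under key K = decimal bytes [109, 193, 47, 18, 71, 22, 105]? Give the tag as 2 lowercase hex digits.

d2

Key decimal bytes [109, 193, 47, 18, 71, 22, 105] = 6d c1 2f 12 47 16 69 is 7 bytes > B = 6, so hash it first: H(key) = 35, then zero-pad to 6 bytes: K' = 35 00 00 00 00 00.
K' ⊕ ipad = 03 36 36 36 36 36.  K' ⊕ opad = 69 5c 5c 5c 5c 5c.
Inner input = (K'⊕ipad) ∥ m = 03 36 36 36 36 36 ∥ 26 66.
Inner hash: sum = 3+54+54+54+54+54+38+102 = 413; mod 256 = 157 → 9d.
Outer input = (K'⊕opad) ∥ inner = 69 5c 5c 5c 5c 5c ∥ 9d.
Outer hash (tag): sum = 105+92+92+92+92+92+157 = 722; mod 256 = 210 → d2.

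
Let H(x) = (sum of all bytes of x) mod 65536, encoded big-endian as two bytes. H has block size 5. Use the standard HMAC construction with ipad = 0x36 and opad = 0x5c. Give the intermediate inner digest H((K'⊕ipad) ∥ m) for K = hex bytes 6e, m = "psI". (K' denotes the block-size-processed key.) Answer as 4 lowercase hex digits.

025c

Key hex bytes 6e is 1 byte ≤ B = 5; zero-pad to 5 bytes: K' = 6e 00 00 00 00.
K' ⊕ ipad = 58 36 36 36 36.
Inner input = 58 36 36 36 36 ∥ 70 73 49.
Inner hash: sum = 88+54+54+54+54+112+115+73 = 604 → 02 5c.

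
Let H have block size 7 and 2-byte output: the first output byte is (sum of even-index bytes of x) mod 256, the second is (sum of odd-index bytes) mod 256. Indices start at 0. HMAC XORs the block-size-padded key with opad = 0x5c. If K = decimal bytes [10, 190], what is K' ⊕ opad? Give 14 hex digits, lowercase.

Key decimal bytes [10, 190] = 0a be is 2 bytes ≤ B = 7; zero-pad to 7 bytes: K' = 0a be 00 00 00 00 00.
XOR each byte with 0x5c: 0a⊕5c=56, be⊕5c=e2, 00⊕5c=5c, 00⊕5c=5c, 00⊕5c=5c, 00⊕5c=5c, 00⊕5c=5c.

56e25c5c5c5c5c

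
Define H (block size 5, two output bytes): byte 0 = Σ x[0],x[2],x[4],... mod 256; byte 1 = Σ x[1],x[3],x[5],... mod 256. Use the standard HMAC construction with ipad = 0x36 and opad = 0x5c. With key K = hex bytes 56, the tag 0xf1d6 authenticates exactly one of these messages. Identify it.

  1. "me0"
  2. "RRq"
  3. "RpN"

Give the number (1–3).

Key hex bytes 56 is 1 byte ≤ B = 5; zero-pad to 5 bytes: K' = 56 00 00 00 00.
K' ⊕ ipad = 60 36 36 36 36; K' ⊕ opad = 0a 5c 5c 5c 5c.
m1: inner = H(60 36 36 36 36 6d 65 30) = 31 09; tag = H(0a 5c 5c 5c 5c 31 09) = cbe9
m2: inner = H(60 36 36 36 36 52 52 71) = 1e 2f; tag = H(0a 5c 5c 5c 5c 1e 2f) = f1d6 ← matches
m3: inner = H(60 36 36 36 36 52 70 4e) = 3c 0c; tag = H(0a 5c 5c 5c 5c 3c 0c) = cef4

2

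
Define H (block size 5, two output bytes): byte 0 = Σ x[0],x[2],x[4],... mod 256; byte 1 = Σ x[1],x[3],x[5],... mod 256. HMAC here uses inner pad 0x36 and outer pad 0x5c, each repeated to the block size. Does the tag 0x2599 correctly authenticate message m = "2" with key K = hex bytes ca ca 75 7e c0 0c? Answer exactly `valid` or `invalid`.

Key hex bytes ca ca 75 7e c0 0c is 6 bytes > B = 5, so hash it first: H(key) = ff 54, then zero-pad to 5 bytes: K' = ff 54 00 00 00.
K' ⊕ ipad = c9 62 36 36 36; K' ⊕ opad = a3 08 5c 5c 5c.
Inner hash: even-index sum = 309 mod 256 = 53; odd-index sum = 202 mod 256 = 202 → 35 ca.
Outer hash (recomputed tag): even-index sum = 549 mod 256 = 37; odd-index sum = 153 mod 256 = 153 → 25 99.
Recomputed tag = 2599; claimed = 2599 → match.

valid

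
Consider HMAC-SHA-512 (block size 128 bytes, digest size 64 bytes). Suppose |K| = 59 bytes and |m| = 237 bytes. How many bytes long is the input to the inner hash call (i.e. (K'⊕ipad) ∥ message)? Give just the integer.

Key is 59 ≤ 128 bytes, zero-padded: |K'| = 128.
Inner input = (K'⊕ipad) ∥ m → 128 + 237 = 365 bytes.

365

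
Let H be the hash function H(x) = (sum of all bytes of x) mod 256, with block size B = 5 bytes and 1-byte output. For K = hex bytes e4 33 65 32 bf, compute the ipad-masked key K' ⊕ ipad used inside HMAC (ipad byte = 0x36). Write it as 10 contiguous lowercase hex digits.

Key hex bytes e4 33 65 32 bf is exactly B = 5 bytes: K' = e4 33 65 32 bf.
XOR each byte with 0x36: e4⊕36=d2, 33⊕36=05, 65⊕36=53, 32⊕36=04, bf⊕36=89.

d205530489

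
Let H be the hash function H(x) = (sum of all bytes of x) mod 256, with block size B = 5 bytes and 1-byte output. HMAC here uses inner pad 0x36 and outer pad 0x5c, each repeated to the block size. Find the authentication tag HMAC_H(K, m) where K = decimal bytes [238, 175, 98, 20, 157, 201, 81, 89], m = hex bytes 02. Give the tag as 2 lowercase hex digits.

de

Key decimal bytes [238, 175, 98, 20, 157, 201, 81, 89] = ee af 62 14 9d c9 51 59 is 8 bytes > B = 5, so hash it first: H(key) = 23, then zero-pad to 5 bytes: K' = 23 00 00 00 00.
K' ⊕ ipad = 15 36 36 36 36.  K' ⊕ opad = 7f 5c 5c 5c 5c.
Inner input = (K'⊕ipad) ∥ m = 15 36 36 36 36 ∥ 02.
Inner hash: sum = 21+54+54+54+54+2 = 239 → ef.
Outer input = (K'⊕opad) ∥ inner = 7f 5c 5c 5c 5c ∥ ef.
Outer hash (tag): sum = 127+92+92+92+92+239 = 734; mod 256 = 222 → de.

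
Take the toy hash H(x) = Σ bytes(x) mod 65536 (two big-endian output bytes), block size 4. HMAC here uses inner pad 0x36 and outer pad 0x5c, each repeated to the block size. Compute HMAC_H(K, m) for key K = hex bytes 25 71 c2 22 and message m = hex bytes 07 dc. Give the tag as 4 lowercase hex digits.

Key hex bytes 25 71 c2 22 is exactly B = 4 bytes: K' = 25 71 c2 22.
K' ⊕ ipad = 13 47 f4 14.  K' ⊕ opad = 79 2d 9e 7e.
Inner input = (K'⊕ipad) ∥ m = 13 47 f4 14 ∥ 07 dc.
Inner hash: sum = 19+71+244+20+7+220 = 581 → 02 45.
Outer input = (K'⊕opad) ∥ inner = 79 2d 9e 7e ∥ 02 45.
Outer hash (tag): sum = 121+45+158+126+2+69 = 521 → 02 09.

0209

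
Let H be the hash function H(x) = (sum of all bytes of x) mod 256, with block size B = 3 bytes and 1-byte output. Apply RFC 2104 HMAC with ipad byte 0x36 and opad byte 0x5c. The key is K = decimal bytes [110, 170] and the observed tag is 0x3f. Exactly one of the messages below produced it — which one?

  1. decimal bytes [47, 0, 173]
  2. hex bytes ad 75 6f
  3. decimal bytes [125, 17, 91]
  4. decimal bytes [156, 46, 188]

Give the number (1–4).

2

Key decimal bytes [110, 170] = 6e aa is 2 bytes ≤ B = 3; zero-pad to 3 bytes: K' = 6e aa 00.
K' ⊕ ipad = 58 9c 36; K' ⊕ opad = 32 f6 5c.
m1: inner = H(58 9c 36 2f 00 ad) = 06; tag = H(32 f6 5c 06) = 8a
m2: inner = H(58 9c 36 ad 75 6f) = bb; tag = H(32 f6 5c bb) = 3f ← matches
m3: inner = H(58 9c 36 7d 11 5b) = 13; tag = H(32 f6 5c 13) = 97
m4: inner = H(58 9c 36 9c 2e bc) = b0; tag = H(32 f6 5c b0) = 34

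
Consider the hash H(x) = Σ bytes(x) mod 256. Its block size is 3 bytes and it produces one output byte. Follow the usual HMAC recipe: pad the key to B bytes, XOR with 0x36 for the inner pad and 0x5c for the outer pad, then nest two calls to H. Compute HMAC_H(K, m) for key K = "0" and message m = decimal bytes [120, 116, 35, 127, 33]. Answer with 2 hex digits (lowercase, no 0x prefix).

Key "0" = 30 is 1 byte ≤ B = 3; zero-pad to 3 bytes: K' = 30 00 00.
K' ⊕ ipad = 06 36 36.  K' ⊕ opad = 6c 5c 5c.
Inner input = (K'⊕ipad) ∥ m = 06 36 36 ∥ 78 74 23 7f 21.
Inner hash: sum = 6+54+54+120+116+35+127+33 = 545; mod 256 = 33 → 21.
Outer input = (K'⊕opad) ∥ inner = 6c 5c 5c ∥ 21.
Outer hash (tag): sum = 108+92+92+33 = 325; mod 256 = 69 → 45.

45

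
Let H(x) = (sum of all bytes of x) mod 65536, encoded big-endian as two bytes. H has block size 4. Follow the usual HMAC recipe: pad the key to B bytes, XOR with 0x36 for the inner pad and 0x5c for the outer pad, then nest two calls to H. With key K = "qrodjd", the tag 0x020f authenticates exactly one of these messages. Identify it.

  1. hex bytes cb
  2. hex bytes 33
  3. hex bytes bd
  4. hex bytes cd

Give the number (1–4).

Key "qrodjd" = 71 72 6f 64 6a 64 is 6 bytes > B = 4, so hash it first: H(key) = 02 84, then zero-pad to 4 bytes: K' = 02 84 00 00.
K' ⊕ ipad = 34 b2 36 36; K' ⊕ opad = 5e d8 5c 5c.
m1: inner = H(34 b2 36 36 cb) = 02 1d; tag = H(5e d8 5c 5c 02 1d) = 020d
m2: inner = H(34 b2 36 36 33) = 01 85; tag = H(5e d8 5c 5c 01 85) = 0274
m3: inner = H(34 b2 36 36 bd) = 02 0f; tag = H(5e d8 5c 5c 02 0f) = 01ff
m4: inner = H(34 b2 36 36 cd) = 02 1f; tag = H(5e d8 5c 5c 02 1f) = 020f ← matches

4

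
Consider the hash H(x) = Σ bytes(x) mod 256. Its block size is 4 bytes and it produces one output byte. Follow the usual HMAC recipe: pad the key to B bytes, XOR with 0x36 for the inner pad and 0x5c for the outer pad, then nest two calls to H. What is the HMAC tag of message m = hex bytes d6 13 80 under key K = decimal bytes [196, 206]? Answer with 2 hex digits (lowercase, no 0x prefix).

Key decimal bytes [196, 206] = c4 ce is 2 bytes ≤ B = 4; zero-pad to 4 bytes: K' = c4 ce 00 00.
K' ⊕ ipad = f2 f8 36 36.  K' ⊕ opad = 98 92 5c 5c.
Inner input = (K'⊕ipad) ∥ m = f2 f8 36 36 ∥ d6 13 80.
Inner hash: sum = 242+248+54+54+214+19+128 = 959; mod 256 = 191 → bf.
Outer input = (K'⊕opad) ∥ inner = 98 92 5c 5c ∥ bf.
Outer hash (tag): sum = 152+146+92+92+191 = 673; mod 256 = 161 → a1.

a1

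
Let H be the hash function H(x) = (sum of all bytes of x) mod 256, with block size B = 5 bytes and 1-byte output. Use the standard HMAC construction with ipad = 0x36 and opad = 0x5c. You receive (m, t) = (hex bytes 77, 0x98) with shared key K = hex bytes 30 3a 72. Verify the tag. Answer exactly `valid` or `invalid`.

invalid

Key hex bytes 30 3a 72 is 3 bytes ≤ B = 5; zero-pad to 5 bytes: K' = 30 3a 72 00 00.
K' ⊕ ipad = 06 0c 44 36 36; K' ⊕ opad = 6c 66 2e 5c 5c.
Inner hash: sum = 6+12+68+54+54+119 = 313; mod 256 = 57 → 39.
Outer hash (recomputed tag): sum = 108+102+46+92+92+57 = 497; mod 256 = 241 → f1.
Recomputed tag = f1; claimed = 98 → mismatch.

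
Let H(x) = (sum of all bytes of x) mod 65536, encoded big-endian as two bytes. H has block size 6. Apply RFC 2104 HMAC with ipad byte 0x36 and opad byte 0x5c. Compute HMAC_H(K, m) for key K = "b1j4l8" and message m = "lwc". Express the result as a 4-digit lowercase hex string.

0246

Key "b1j4l8" = 62 31 6a 34 6c 38 is exactly B = 6 bytes: K' = 62 31 6a 34 6c 38.
K' ⊕ ipad = 54 07 5c 02 5a 0e.  K' ⊕ opad = 3e 6d 36 68 30 64.
Inner input = (K'⊕ipad) ∥ m = 54 07 5c 02 5a 0e ∥ 6c 77 63.
Inner hash: sum = 84+7+92+2+90+14+108+119+99 = 615 → 02 67.
Outer input = (K'⊕opad) ∥ inner = 3e 6d 36 68 30 64 ∥ 02 67.
Outer hash (tag): sum = 62+109+54+104+48+100+2+103 = 582 → 02 46.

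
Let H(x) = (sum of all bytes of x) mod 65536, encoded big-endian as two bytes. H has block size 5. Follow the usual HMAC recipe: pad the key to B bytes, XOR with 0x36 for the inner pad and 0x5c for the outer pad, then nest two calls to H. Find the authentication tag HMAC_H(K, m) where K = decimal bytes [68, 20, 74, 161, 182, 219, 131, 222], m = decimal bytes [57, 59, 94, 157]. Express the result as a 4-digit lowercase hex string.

021d

Key decimal bytes [68, 20, 74, 161, 182, 219, 131, 222] = 44 14 4a a1 b6 db 83 de is 8 bytes > B = 5, so hash it first: H(key) = 04 35, then zero-pad to 5 bytes: K' = 04 35 00 00 00.
K' ⊕ ipad = 32 03 36 36 36.  K' ⊕ opad = 58 69 5c 5c 5c.
Inner input = (K'⊕ipad) ∥ m = 32 03 36 36 36 ∥ 39 3b 5e 9d.
Inner hash: sum = 50+3+54+54+54+57+59+94+157 = 582 → 02 46.
Outer input = (K'⊕opad) ∥ inner = 58 69 5c 5c 5c ∥ 02 46.
Outer hash (tag): sum = 88+105+92+92+92+2+70 = 541 → 02 1d.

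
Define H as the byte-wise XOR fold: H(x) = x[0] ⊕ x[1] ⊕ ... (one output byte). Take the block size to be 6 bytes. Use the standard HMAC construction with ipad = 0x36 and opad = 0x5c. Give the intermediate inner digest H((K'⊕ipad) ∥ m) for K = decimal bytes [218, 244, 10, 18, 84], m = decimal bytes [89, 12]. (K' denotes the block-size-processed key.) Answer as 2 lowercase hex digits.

37

Key decimal bytes [218, 244, 10, 18, 84] = da f4 0a 12 54 is 5 bytes ≤ B = 6; zero-pad to 6 bytes: K' = da f4 0a 12 54 00.
K' ⊕ ipad = ec c2 3c 24 62 36.
Inner input = ec c2 3c 24 62 36 ∥ 59 0c.
Inner hash: XOR ec⊕c2⊕3c⊕24⊕62⊕36⊕59⊕0c = 37.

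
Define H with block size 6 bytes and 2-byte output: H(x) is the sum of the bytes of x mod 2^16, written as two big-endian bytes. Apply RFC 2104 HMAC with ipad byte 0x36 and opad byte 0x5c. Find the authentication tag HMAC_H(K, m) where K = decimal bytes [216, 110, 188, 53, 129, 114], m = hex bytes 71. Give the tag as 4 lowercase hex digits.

Key decimal bytes [216, 110, 188, 53, 129, 114] = d8 6e bc 35 81 72 is exactly B = 6 bytes: K' = d8 6e bc 35 81 72.
K' ⊕ ipad = ee 58 8a 03 b7 44.  K' ⊕ opad = 84 32 e0 69 dd 2e.
Inner input = (K'⊕ipad) ∥ m = ee 58 8a 03 b7 44 ∥ 71.
Inner hash: sum = 238+88+138+3+183+68+113 = 831 → 03 3f.
Outer input = (K'⊕opad) ∥ inner = 84 32 e0 69 dd 2e ∥ 03 3f.
Outer hash (tag): sum = 132+50+224+105+221+46+3+63 = 844 → 03 4c.

034c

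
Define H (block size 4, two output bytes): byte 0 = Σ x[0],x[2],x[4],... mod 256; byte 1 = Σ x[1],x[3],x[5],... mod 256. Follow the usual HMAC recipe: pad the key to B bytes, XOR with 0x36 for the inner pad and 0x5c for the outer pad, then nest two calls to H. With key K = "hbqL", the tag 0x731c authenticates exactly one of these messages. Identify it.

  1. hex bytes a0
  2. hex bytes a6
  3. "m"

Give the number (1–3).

Key "hbqL" = 68 62 71 4c is exactly B = 4 bytes: K' = 68 62 71 4c.
K' ⊕ ipad = 5e 54 47 7a; K' ⊕ opad = 34 3e 2d 10.
m1: inner = H(5e 54 47 7a a0) = 45 ce; tag = H(34 3e 2d 10 45 ce) = a61c
m2: inner = H(5e 54 47 7a a6) = 4b ce; tag = H(34 3e 2d 10 4b ce) = ac1c
m3: inner = H(5e 54 47 7a 6d) = 12 ce; tag = H(34 3e 2d 10 12 ce) = 731c ← matches

3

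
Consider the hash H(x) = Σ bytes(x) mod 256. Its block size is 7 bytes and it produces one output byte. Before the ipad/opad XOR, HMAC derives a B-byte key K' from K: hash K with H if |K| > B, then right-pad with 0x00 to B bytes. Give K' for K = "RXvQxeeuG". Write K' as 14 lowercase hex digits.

|K| = 9 > B = 7, so first hash the key.
H(K): sum = 82+88+118+81+120+101+101+117+71 = 879; mod 256 = 111 → 6f.
Zero-pad H(K) = 6f to 7 bytes: K' = 6f 00 00 00 00 00 00.

6f000000000000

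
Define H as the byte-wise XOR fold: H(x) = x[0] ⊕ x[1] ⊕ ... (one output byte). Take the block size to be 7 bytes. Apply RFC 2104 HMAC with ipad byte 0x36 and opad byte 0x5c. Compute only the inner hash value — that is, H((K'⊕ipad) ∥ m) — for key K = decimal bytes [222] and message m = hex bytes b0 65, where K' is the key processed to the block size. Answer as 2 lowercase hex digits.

3d

Key decimal bytes [222] = de is 1 byte ≤ B = 7; zero-pad to 7 bytes: K' = de 00 00 00 00 00 00.
K' ⊕ ipad = e8 36 36 36 36 36 36.
Inner input = e8 36 36 36 36 36 36 ∥ b0 65.
Inner hash: XOR e8⊕36⊕36⊕36⊕36⊕36⊕36⊕b0⊕65 = 3d.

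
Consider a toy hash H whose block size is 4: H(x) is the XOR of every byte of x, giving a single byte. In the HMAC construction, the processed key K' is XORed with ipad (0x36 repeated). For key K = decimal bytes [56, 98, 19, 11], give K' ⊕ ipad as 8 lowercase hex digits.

0e54253d

Key decimal bytes [56, 98, 19, 11] = 38 62 13 0b is exactly B = 4 bytes: K' = 38 62 13 0b.
XOR each byte with 0x36: 38⊕36=0e, 62⊕36=54, 13⊕36=25, 0b⊕36=3d.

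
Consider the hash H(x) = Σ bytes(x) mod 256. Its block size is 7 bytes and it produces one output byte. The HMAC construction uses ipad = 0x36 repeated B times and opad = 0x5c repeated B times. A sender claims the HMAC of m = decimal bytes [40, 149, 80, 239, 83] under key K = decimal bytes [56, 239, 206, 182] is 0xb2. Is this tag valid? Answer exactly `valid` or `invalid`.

invalid

Key decimal bytes [56, 239, 206, 182] = 38 ef ce b6 is 4 bytes ≤ B = 7; zero-pad to 7 bytes: K' = 38 ef ce b6 00 00 00.
K' ⊕ ipad = 0e d9 f8 80 36 36 36; K' ⊕ opad = 64 b3 92 ea 5c 5c 5c.
Inner hash: sum = 14+217+248+128+54+54+54+40+149+80+239+83 = 1360; mod 256 = 80 → 50.
Outer hash (recomputed tag): sum = 100+179+146+234+92+92+92+80 = 1015; mod 256 = 247 → f7.
Recomputed tag = f7; claimed = b2 → mismatch.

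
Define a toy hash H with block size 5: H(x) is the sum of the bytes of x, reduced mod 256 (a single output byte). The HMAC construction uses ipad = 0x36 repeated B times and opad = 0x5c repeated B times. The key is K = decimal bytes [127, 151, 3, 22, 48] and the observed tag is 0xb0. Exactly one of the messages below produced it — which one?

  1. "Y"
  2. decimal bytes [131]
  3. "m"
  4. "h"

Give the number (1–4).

Key decimal bytes [127, 151, 3, 22, 48] = 7f 97 03 16 30 is exactly B = 5 bytes: K' = 7f 97 03 16 30.
K' ⊕ ipad = 49 a1 35 20 06; K' ⊕ opad = 23 cb 5f 4a 6c.
m1: inner = H(49 a1 35 20 06 59) = 9e; tag = H(23 cb 5f 4a 6c 9e) = a1
m2: inner = H(49 a1 35 20 06 83) = c8; tag = H(23 cb 5f 4a 6c c8) = cb
m3: inner = H(49 a1 35 20 06 6d) = b2; tag = H(23 cb 5f 4a 6c b2) = b5
m4: inner = H(49 a1 35 20 06 68) = ad; tag = H(23 cb 5f 4a 6c ad) = b0 ← matches

4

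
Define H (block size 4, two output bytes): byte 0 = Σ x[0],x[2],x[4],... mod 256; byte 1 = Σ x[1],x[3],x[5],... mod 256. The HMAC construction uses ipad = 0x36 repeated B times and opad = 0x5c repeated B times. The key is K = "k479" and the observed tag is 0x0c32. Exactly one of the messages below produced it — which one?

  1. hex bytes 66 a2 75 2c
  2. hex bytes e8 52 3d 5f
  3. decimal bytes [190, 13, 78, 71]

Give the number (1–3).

3

Key "k479" = 6b 34 37 39 is exactly B = 4 bytes: K' = 6b 34 37 39.
K' ⊕ ipad = 5d 02 01 0f; K' ⊕ opad = 37 68 6b 65.
m1: inner = H(5d 02 01 0f 66 a2 75 2c) = 39 df; tag = H(37 68 6b 65 39 df) = dbac
m2: inner = H(5d 02 01 0f e8 52 3d 5f) = 83 c2; tag = H(37 68 6b 65 83 c2) = 258f
m3: inner = H(5d 02 01 0f be 0d 4e 47) = 6a 65; tag = H(37 68 6b 65 6a 65) = 0c32 ← matches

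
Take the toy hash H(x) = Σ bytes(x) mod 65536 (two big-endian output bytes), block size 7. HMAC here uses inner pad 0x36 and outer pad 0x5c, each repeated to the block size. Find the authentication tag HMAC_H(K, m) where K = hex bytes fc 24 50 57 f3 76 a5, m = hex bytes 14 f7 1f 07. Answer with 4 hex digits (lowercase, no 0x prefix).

Key hex bytes fc 24 50 57 f3 76 a5 is exactly B = 7 bytes: K' = fc 24 50 57 f3 76 a5.
K' ⊕ ipad = ca 12 66 61 c5 40 93.  K' ⊕ opad = a0 78 0c 0b af 2a f9.
Inner input = (K'⊕ipad) ∥ m = ca 12 66 61 c5 40 93 ∥ 14 f7 1f 07.
Inner hash: sum = 202+18+102+97+197+64+147+20+247+31+7 = 1132 → 04 6c.
Outer input = (K'⊕opad) ∥ inner = a0 78 0c 0b af 2a f9 ∥ 04 6c.
Outer hash (tag): sum = 160+120+12+11+175+42+249+4+108 = 881 → 03 71.

0371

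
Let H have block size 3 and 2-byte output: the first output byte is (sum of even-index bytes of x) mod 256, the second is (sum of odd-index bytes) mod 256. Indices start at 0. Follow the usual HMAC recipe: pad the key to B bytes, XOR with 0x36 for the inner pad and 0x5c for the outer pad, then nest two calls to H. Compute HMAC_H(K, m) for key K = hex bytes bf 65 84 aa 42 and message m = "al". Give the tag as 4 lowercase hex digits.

cfa8

Key hex bytes bf 65 84 aa 42 is 5 bytes > B = 3, so hash it first: H(key) = 85 0f, then zero-pad to 3 bytes: K' = 85 0f 00.
K' ⊕ ipad = b3 39 36.  K' ⊕ opad = d9 53 5c.
Inner input = (K'⊕ipad) ∥ m = b3 39 36 ∥ 61 6c.
Inner hash: even-index sum = 341 mod 256 = 85; odd-index sum = 154 mod 256 = 154 → 55 9a.
Outer input = (K'⊕opad) ∥ inner = d9 53 5c ∥ 55 9a.
Outer hash (tag): even-index sum = 463 mod 256 = 207; odd-index sum = 168 mod 256 = 168 → cf a8.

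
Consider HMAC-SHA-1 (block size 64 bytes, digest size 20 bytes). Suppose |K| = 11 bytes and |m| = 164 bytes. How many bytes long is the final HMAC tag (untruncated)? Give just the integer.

20

The tag is one SHA-1 digest: 20 bytes.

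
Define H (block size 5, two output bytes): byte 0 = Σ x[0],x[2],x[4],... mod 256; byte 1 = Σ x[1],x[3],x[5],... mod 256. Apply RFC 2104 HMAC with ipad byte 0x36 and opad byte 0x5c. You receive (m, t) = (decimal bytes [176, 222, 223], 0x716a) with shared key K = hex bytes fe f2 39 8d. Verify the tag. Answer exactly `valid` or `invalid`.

valid

Key hex bytes fe f2 39 8d is 4 bytes ≤ B = 5; zero-pad to 5 bytes: K' = fe f2 39 8d 00.
K' ⊕ ipad = c8 c4 0f bb 36; K' ⊕ opad = a2 ae 65 d1 5c.
Inner hash: even-index sum = 491 mod 256 = 235; odd-index sum = 782 mod 256 = 14 → eb 0e.
Outer hash (recomputed tag): even-index sum = 369 mod 256 = 113; odd-index sum = 618 mod 256 = 106 → 71 6a.
Recomputed tag = 716a; claimed = 716a → match.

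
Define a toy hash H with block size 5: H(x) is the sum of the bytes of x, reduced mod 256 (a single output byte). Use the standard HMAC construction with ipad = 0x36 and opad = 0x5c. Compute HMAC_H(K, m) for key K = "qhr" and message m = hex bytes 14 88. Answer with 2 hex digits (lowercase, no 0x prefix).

38

Key "qhr" = 71 68 72 is 3 bytes ≤ B = 5; zero-pad to 5 bytes: K' = 71 68 72 00 00.
K' ⊕ ipad = 47 5e 44 36 36.  K' ⊕ opad = 2d 34 2e 5c 5c.
Inner input = (K'⊕ipad) ∥ m = 47 5e 44 36 36 ∥ 14 88.
Inner hash: sum = 71+94+68+54+54+20+136 = 497; mod 256 = 241 → f1.
Outer input = (K'⊕opad) ∥ inner = 2d 34 2e 5c 5c ∥ f1.
Outer hash (tag): sum = 45+52+46+92+92+241 = 568; mod 256 = 56 → 38.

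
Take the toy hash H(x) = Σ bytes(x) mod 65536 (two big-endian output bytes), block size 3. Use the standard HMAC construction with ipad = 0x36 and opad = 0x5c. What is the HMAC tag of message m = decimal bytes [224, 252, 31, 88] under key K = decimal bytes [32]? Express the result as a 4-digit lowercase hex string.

020b

Key decimal bytes [32] = 20 is 1 byte ≤ B = 3; zero-pad to 3 bytes: K' = 20 00 00.
K' ⊕ ipad = 16 36 36.  K' ⊕ opad = 7c 5c 5c.
Inner input = (K'⊕ipad) ∥ m = 16 36 36 ∥ e0 fc 1f 58.
Inner hash: sum = 22+54+54+224+252+31+88 = 725 → 02 d5.
Outer input = (K'⊕opad) ∥ inner = 7c 5c 5c ∥ 02 d5.
Outer hash (tag): sum = 124+92+92+2+213 = 523 → 02 0b.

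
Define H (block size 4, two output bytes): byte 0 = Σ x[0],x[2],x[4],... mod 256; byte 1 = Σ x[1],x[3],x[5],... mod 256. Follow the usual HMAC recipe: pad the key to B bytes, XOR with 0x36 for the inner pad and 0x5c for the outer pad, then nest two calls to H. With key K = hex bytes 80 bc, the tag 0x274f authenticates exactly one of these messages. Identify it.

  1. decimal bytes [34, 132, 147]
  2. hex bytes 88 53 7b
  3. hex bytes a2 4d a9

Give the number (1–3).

2

Key hex bytes 80 bc is 2 bytes ≤ B = 4; zero-pad to 4 bytes: K' = 80 bc 00 00.
K' ⊕ ipad = b6 8a 36 36; K' ⊕ opad = dc e0 5c 5c.
m1: inner = H(b6 8a 36 36 22 84 93) = a1 44; tag = H(dc e0 5c 5c a1 44) = d980
m2: inner = H(b6 8a 36 36 88 53 7b) = ef 13; tag = H(dc e0 5c 5c ef 13) = 274f ← matches
m3: inner = H(b6 8a 36 36 a2 4d a9) = 37 0d; tag = H(dc e0 5c 5c 37 0d) = 6f49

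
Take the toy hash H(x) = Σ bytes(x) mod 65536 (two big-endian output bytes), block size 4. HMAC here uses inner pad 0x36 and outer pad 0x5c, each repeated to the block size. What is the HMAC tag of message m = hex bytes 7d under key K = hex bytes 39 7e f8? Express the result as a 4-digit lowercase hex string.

0260

Key hex bytes 39 7e f8 is 3 bytes ≤ B = 4; zero-pad to 4 bytes: K' = 39 7e f8 00.
K' ⊕ ipad = 0f 48 ce 36.  K' ⊕ opad = 65 22 a4 5c.
Inner input = (K'⊕ipad) ∥ m = 0f 48 ce 36 ∥ 7d.
Inner hash: sum = 15+72+206+54+125 = 472 → 01 d8.
Outer input = (K'⊕opad) ∥ inner = 65 22 a4 5c ∥ 01 d8.
Outer hash (tag): sum = 101+34+164+92+1+216 = 608 → 02 60.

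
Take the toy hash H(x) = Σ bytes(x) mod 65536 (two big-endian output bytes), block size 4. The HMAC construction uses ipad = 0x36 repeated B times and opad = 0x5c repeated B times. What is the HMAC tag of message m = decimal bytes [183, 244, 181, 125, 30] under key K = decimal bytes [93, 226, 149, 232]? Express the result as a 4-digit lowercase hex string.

Key decimal bytes [93, 226, 149, 232] = 5d e2 95 e8 is exactly B = 4 bytes: K' = 5d e2 95 e8.
K' ⊕ ipad = 6b d4 a3 de.  K' ⊕ opad = 01 be c9 b4.
Inner input = (K'⊕ipad) ∥ m = 6b d4 a3 de ∥ b7 f4 b5 7d 1e.
Inner hash: sum = 107+212+163+222+183+244+181+125+30 = 1467 → 05 bb.
Outer input = (K'⊕opad) ∥ inner = 01 be c9 b4 ∥ 05 bb.
Outer hash (tag): sum = 1+190+201+180+5+187 = 764 → 02 fc.

02fc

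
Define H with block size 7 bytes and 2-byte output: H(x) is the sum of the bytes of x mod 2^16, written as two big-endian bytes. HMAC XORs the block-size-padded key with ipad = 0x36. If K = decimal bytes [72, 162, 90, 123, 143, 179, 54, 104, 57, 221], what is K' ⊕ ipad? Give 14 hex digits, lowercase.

Key decimal bytes [72, 162, 90, 123, 143, 179, 54, 104, 57, 221] = 48 a2 5a 7b 8f b3 36 68 39 dd is 10 bytes > B = 7, so hash it first: H(key) = 04 b5, then zero-pad to 7 bytes: K' = 04 b5 00 00 00 00 00.
XOR each byte with 0x36: 04⊕36=32, b5⊕36=83, 00⊕36=36, 00⊕36=36, 00⊕36=36, 00⊕36=36, 00⊕36=36.

32833636363636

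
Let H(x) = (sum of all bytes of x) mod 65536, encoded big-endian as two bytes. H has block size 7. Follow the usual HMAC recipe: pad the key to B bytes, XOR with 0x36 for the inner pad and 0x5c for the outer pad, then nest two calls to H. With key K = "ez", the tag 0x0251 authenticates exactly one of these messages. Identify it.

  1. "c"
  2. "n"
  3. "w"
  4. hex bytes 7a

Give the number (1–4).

3

Key "ez" = 65 7a is 2 bytes ≤ B = 7; zero-pad to 7 bytes: K' = 65 7a 00 00 00 00 00.
K' ⊕ ipad = 53 4c 36 36 36 36 36; K' ⊕ opad = 39 26 5c 5c 5c 5c 5c.
m1: inner = H(53 4c 36 36 36 36 36 63) = 02 10; tag = H(39 26 5c 5c 5c 5c 5c 02 10) = 023d
m2: inner = H(53 4c 36 36 36 36 36 6e) = 02 1b; tag = H(39 26 5c 5c 5c 5c 5c 02 1b) = 0248
m3: inner = H(53 4c 36 36 36 36 36 77) = 02 24; tag = H(39 26 5c 5c 5c 5c 5c 02 24) = 0251 ← matches
m4: inner = H(53 4c 36 36 36 36 36 7a) = 02 27; tag = H(39 26 5c 5c 5c 5c 5c 02 27) = 0254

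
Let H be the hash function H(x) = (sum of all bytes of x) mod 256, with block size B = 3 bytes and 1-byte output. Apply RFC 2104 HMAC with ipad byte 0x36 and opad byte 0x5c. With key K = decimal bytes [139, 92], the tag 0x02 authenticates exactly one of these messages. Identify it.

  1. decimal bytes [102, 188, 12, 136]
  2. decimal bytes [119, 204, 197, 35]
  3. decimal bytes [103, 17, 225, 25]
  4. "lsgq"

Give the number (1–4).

3

Key decimal bytes [139, 92] = 8b 5c is 2 bytes ≤ B = 3; zero-pad to 3 bytes: K' = 8b 5c 00.
K' ⊕ ipad = bd 6a 36; K' ⊕ opad = d7 00 5c.
m1: inner = H(bd 6a 36 66 bc 0c 88) = 13; tag = H(d7 00 5c 13) = 46
m2: inner = H(bd 6a 36 77 cc c5 23) = 88; tag = H(d7 00 5c 88) = bb
m3: inner = H(bd 6a 36 67 11 e1 19) = cf; tag = H(d7 00 5c cf) = 02 ← matches
m4: inner = H(bd 6a 36 6c 73 67 71) = 14; tag = H(d7 00 5c 14) = 47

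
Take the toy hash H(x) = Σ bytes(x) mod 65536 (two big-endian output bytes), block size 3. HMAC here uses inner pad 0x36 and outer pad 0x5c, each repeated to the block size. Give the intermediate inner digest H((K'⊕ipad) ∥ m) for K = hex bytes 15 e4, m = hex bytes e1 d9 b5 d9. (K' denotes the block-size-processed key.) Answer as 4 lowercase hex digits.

Key hex bytes 15 e4 is 2 bytes ≤ B = 3; zero-pad to 3 bytes: K' = 15 e4 00.
K' ⊕ ipad = 23 d2 36.
Inner input = 23 d2 36 ∥ e1 d9 b5 d9.
Inner hash: sum = 35+210+54+225+217+181+217 = 1139 → 04 73.

0473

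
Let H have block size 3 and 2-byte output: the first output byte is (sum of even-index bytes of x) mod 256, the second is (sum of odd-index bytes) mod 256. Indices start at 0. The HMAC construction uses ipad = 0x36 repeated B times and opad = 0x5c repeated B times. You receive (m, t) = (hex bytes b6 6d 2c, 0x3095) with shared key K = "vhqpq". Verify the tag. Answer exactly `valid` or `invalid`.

Key "vhqpq" = 76 68 71 70 71 is 5 bytes > B = 3, so hash it first: H(key) = 58 d8, then zero-pad to 3 bytes: K' = 58 d8 00.
K' ⊕ ipad = 6e ee 36; K' ⊕ opad = 04 84 5c.
Inner hash: even-index sum = 273 mod 256 = 17; odd-index sum = 464 mod 256 = 208 → 11 d0.
Outer hash (recomputed tag): even-index sum = 304 mod 256 = 48; odd-index sum = 149 mod 256 = 149 → 30 95.
Recomputed tag = 3095; claimed = 3095 → match.

valid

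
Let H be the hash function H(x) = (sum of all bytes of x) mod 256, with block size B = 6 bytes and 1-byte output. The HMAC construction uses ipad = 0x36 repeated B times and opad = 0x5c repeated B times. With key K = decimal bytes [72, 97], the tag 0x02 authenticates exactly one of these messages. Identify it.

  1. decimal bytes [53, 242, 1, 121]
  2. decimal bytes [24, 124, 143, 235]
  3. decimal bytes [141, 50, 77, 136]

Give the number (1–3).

Key decimal bytes [72, 97] = 48 61 is 2 bytes ≤ B = 6; zero-pad to 6 bytes: K' = 48 61 00 00 00 00.
K' ⊕ ipad = 7e 57 36 36 36 36; K' ⊕ opad = 14 3d 5c 5c 5c 5c.
m1: inner = H(7e 57 36 36 36 36 35 f2 01 79) = 4e; tag = H(14 3d 5c 5c 5c 5c 4e) = 0f
m2: inner = H(7e 57 36 36 36 36 18 7c 8f eb) = bb; tag = H(14 3d 5c 5c 5c 5c bb) = 7c
m3: inner = H(7e 57 36 36 36 36 8d 32 4d 88) = 41; tag = H(14 3d 5c 5c 5c 5c 41) = 02 ← matches

3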